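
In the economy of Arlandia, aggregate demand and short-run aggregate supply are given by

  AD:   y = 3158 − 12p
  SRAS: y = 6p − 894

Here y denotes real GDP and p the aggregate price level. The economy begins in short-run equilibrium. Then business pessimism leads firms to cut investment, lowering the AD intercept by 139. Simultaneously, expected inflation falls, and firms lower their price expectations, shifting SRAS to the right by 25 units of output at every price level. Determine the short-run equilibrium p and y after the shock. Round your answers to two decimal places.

After both shocks: AD is y = 3019 − 12p and SRAS is y = 6p − 869.
Setting them equal: 3888 = 18p, so p = 216.00.
Substituting into AD, y = 427.00.

p = 216.00, y = 427.00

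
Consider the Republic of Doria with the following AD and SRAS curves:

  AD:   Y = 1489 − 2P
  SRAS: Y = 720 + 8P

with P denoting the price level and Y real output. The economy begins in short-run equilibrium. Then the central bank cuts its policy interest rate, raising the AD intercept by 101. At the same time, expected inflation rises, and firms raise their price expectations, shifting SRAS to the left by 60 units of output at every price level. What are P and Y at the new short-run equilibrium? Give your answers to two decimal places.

After both shocks: AD is Y = 1590 − 2P and SRAS is Y = 660 + 8P.
Setting them equal: 930 = 10P, so P = 93.00.
Substituting into AD, Y = 1404.00.

P = 93.00, Y = 1404.00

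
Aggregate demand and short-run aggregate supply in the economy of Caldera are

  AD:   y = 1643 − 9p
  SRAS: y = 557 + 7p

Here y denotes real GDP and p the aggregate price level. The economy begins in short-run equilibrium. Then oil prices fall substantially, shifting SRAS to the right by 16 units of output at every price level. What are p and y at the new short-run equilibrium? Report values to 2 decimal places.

p = 66.88, y = 1041.13

This is a positive supply shock: SRAS shifts right.
New SRAS: y = 573 + 7p.
Set AD = SRAS: 1643 − 9p = 573 + 7p, so 1070 = 16p and p = 66.88.
Substituting into AD, y = 1041.13.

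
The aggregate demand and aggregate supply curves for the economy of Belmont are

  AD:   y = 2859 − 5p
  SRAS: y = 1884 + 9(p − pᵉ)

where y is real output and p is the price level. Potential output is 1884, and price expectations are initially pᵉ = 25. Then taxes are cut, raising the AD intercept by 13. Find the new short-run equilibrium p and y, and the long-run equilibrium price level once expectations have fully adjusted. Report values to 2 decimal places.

Short run: p = 86.64, y = 2438.79. Long run: p = 197.60.

AD shifts right: new AD is y = 2872 − 5p. With pᵉ = 25, SRAS is y = 1659 + 9p.
Short run: 2872 − 5p = 1659 + 9p gives 1213 = 14p, so p = 86.64 and y = 2872 − 5p = 2438.79.
y = 2438.79 is above potential 1884; expectations adjust and SRAS shifts left until y = 1884.
Long run: on the new AD curve, 1884 = 2872 − 5p gives p = 197.60.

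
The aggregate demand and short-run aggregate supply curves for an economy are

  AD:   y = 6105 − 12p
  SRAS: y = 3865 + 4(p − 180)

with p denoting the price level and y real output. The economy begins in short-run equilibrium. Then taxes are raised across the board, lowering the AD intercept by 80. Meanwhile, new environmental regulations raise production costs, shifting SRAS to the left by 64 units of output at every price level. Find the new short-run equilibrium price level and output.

After both shocks: AD is y = 6025 − 12p and SRAS is y = 3081 + 4p.
Setting them equal: 2944 = 16p, so p = 184.
y = 6025 − 12·184 = 3817.

p = 184, y = 3817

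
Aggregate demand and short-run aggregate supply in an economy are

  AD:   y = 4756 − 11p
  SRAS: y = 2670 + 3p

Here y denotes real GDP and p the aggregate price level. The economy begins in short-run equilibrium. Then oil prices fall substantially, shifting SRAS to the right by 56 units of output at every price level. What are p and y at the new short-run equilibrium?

This is a positive supply shock: SRAS shifts right.
New SRAS: y = 2726 + 3p.
Set AD = SRAS: 4756 − 11p = 2726 + 3p, so 2030 = 14p and p = 145.
y = 4756 − 11·145 = 3161.

p = 145, y = 3161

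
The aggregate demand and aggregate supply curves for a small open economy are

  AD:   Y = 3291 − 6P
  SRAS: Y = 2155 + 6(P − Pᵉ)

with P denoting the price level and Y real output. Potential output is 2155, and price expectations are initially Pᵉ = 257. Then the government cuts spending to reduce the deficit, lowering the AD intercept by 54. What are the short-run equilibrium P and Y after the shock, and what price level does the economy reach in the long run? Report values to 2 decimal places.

AD shifts left: new AD is Y = 3237 − 6P. With Pᵉ = 257, SRAS is Y = 613 + 6P.
Short run: 3237 − 6P = 613 + 6P gives 2624 = 12P, so P = 218.67 and Y = 3237 − 6P = 1925.00.
Y = 1925.00 is below potential 2155; expectations adjust and SRAS shifts right until Y = 2155.
Long run: on the new AD curve, 2155 = 3237 − 6P gives P = 180.33.

Short run: P = 218.67, Y = 1925.00. Long run: P = 180.33.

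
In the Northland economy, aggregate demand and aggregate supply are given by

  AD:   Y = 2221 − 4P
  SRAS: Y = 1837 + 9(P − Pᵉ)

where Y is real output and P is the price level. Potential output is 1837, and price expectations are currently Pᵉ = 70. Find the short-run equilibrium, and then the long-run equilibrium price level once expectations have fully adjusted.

Short run: with Pᵉ = 70, SRAS is Y = 1207 + 9P. Setting AD = SRAS gives 1014 = 13P, so P = 78 and Y = 2221 − 4·78 = 1909.
Output 1909 is above potential 1837, so over time expected prices rise and SRAS shifts left until Y returns to 1837.
Long run: Y = 1837 on the AD curve gives 1837 = 2221 − 4P, so P = 96.

Short run: P = 78, Y = 1909. Long run: P = 96.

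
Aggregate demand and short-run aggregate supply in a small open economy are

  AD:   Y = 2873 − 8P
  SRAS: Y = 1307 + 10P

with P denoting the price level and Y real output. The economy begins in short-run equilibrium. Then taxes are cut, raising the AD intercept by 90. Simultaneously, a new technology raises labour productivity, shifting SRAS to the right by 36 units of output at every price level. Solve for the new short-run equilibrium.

P = 90, Y = 2243

After both shocks: AD is Y = 2963 − 8P and SRAS is Y = 1343 + 10P.
Setting them equal: 1620 = 18P, so P = 90.
Y = 2963 − 8·90 = 2243.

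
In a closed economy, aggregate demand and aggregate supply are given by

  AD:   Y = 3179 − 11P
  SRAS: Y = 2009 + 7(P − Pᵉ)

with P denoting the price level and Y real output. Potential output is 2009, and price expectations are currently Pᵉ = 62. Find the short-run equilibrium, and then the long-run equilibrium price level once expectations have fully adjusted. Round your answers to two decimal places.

Short run: with Pᵉ = 62, SRAS is Y = 1575 + 7P. Setting AD = SRAS gives 1604 = 18P, so P = 89.11 and Y = 3179 − 11P = 2198.78.
Output 2198.78 is above potential 2009, so over time expected prices rise and SRAS shifts left until Y returns to 2009.
Long run: Y = 2009 on the AD curve gives 2009 = 3179 − 11P, so P = 106.36.

Short run: P = 89.11, Y = 2198.78. Long run: P = 106.36.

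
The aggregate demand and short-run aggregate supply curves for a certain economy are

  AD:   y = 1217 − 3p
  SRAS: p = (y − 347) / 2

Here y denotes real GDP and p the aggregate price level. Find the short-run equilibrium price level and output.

p = 174, y = 695

Rearrange SRAS to y = 347 + 2p.
Set AD = SRAS: 1217 − 3p = 347 + 2p, so 870 = 5p and p = 174.
Then y = 1217 − 3·174 = 695.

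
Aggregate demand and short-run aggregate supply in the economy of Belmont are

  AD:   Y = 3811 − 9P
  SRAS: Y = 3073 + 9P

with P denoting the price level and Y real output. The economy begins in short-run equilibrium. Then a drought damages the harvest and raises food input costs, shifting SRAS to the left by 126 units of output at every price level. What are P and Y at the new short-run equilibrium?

This is a negative supply shock: SRAS shifts left.
New SRAS: Y = 2947 + 9P.
Set AD = SRAS: 3811 − 9P = 2947 + 9P, so 864 = 18P and P = 48.
Y = 3811 − 9·48 = 3379.

P = 48, Y = 3379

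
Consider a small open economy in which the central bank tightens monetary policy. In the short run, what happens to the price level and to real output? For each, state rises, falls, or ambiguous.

Price level: falls; output: falls

This is a negative demand shock: AD shifts left.
Moving along the upward-sloping SRAS curve, P falls and Y falls.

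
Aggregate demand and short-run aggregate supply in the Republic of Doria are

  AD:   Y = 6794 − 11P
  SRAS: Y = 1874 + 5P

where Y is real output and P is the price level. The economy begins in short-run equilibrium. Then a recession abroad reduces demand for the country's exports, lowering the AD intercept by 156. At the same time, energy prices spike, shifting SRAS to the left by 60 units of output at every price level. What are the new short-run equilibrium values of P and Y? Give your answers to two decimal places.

P = 301.50, Y = 3321.50

After both shocks: AD is Y = 6638 − 11P and SRAS is Y = 1814 + 5P.
Setting them equal: 4824 = 16P, so P = 301.50.
Substituting into AD, Y = 3321.50.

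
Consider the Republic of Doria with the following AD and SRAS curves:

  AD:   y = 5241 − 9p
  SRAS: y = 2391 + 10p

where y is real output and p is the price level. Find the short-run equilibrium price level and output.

Set AD = SRAS: 5241 − 9p = 2391 + 10p, so 2850 = 19p and p = 150.
Then y = 5241 − 9·150 = 3891.

p = 150, y = 3891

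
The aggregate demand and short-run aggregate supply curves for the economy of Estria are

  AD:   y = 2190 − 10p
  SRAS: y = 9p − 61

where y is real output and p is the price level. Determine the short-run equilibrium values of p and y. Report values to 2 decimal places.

Set AD = SRAS: 2190 − 10p = 9p − 61, so 2251 = 19p and p = 118.47.
Substituting into AD, y = 2190 − 10p = 1005.26.

p = 118.47, y = 1005.26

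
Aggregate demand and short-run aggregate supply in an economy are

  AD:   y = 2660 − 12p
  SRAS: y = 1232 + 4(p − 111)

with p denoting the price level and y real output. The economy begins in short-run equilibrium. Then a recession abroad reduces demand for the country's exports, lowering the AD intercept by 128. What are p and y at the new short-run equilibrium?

p = 109, y = 1224

This is a negative demand shock: AD shifts left.
New AD: y = 2532 − 12p.
SRAS can be written y = 788 + 4p.
Set AD = SRAS: 2532 − 12p = 788 + 4p, so 1744 = 16p and p = 109.
y = 2532 − 12·109 = 1224.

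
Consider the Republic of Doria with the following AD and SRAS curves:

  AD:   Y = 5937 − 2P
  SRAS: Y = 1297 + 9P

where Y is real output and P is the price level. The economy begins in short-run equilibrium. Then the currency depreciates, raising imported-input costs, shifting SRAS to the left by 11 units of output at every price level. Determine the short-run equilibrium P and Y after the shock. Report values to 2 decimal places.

This is a negative supply shock: SRAS shifts left.
New SRAS: Y = 1286 + 9P.
Set AD = SRAS: 5937 − 2P = 1286 + 9P, so 4651 = 11P and P = 422.82.
Substituting into AD, Y = 5091.36.

P = 422.82, Y = 5091.36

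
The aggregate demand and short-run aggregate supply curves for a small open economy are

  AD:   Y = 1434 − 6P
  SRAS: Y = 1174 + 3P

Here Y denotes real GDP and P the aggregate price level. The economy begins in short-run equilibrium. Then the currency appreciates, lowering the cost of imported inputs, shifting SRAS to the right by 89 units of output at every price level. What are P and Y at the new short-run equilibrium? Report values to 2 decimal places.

P = 19.00, Y = 1320.00

This is a positive supply shock: SRAS shifts right.
New SRAS: Y = 1263 + 3P.
Set AD = SRAS: 1434 − 6P = 1263 + 3P, so 171 = 9P and P = 19.00.
Substituting into AD, Y = 1320.00.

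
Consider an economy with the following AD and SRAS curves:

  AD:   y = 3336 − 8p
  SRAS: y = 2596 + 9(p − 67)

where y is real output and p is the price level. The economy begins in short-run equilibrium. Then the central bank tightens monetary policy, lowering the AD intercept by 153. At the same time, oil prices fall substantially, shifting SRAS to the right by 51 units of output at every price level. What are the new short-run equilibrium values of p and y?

p = 67, y = 2647

After both shocks: AD is y = 3183 − 8p and SRAS is y = 2044 + 9p.
Setting them equal: 1139 = 17p, so p = 67.
y = 3183 − 8·67 = 2647.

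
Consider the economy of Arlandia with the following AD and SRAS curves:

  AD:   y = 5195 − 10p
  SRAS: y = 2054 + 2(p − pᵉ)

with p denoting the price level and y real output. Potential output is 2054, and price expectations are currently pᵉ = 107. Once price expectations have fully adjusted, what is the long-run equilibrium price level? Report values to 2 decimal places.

Long-run p = 314.10

Short run: with pᵉ = 107, SRAS is y = 1840 + 2p. Setting AD = SRAS gives 3355 = 12p, so p = 279.58 and y = 5195 − 10p = 2399.17.
Output 2399.17 is above potential 2054, so over time expected prices rise and SRAS shifts left until y returns to 2054.
Long run: y = 2054 on the AD curve gives 2054 = 5195 − 10p, so p = 314.10.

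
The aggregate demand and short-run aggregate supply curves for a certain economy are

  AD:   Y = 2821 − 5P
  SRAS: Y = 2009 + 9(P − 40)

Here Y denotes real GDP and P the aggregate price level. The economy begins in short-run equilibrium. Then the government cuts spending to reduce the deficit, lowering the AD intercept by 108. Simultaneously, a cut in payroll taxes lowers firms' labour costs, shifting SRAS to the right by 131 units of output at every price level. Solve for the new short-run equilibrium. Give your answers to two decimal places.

P = 66.64, Y = 2379.79

After both shocks: AD is Y = 2713 − 5P and SRAS is Y = 1780 + 9P.
Setting them equal: 933 = 14P, so P = 66.64.
Substituting into AD, Y = 2379.79.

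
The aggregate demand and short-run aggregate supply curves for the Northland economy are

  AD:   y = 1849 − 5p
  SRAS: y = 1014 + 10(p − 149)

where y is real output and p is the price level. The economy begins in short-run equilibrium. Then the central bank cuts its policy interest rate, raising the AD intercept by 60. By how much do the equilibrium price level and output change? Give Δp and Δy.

This is a positive demand shock: AD shifts right.
New AD: y = 1909 − 5p.
SRAS can be written y = 10p − 476.
Set AD = SRAS: 1909 − 5p = 10p − 476, so 2385 = 15p and p = 159.
y = 1909 − 5·159 = 1114.
Initially p = 155, y = 1074, so Δp = +4 and Δy = +40.

Δp = +4, Δy = +40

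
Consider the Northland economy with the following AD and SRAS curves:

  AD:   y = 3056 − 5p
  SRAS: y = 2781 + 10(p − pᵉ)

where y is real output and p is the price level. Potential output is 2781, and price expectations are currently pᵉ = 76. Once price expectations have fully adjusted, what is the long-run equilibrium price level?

Long-run p = 55

Short run: with pᵉ = 76, SRAS is y = 2021 + 10p. Setting AD = SRAS gives 1035 = 15p, so p = 69 and y = 3056 − 5·69 = 2711.
Output 2711 is below potential 2781, so over time expected prices fall and SRAS shifts right until y returns to 2781.
Long run: y = 2781 on the AD curve gives 2781 = 3056 − 5p, so p = 55.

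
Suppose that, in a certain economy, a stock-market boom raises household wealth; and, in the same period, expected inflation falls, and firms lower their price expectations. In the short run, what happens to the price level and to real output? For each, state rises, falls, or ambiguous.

Price level: ambiguous; output: rises

The first event is a positive demand shock: AD shifts right, which by itself pushes P up and Y up.
The second is a favourable supply shock: SRAS shifts right, which by itself pushes P down and Y up.
The two shocks push P in opposite directions, so the effect on P is ambiguous. Both shocks push Y up, so Y rises.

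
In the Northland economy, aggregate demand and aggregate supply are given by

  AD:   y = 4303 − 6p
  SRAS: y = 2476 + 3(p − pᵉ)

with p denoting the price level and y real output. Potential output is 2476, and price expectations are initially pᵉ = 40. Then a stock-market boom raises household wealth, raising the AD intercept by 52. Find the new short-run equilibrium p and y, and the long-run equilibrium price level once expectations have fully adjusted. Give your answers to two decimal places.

Short run: p = 222.11, y = 3022.33. Long run: p = 313.17.

AD shifts right: new AD is y = 4355 − 6p. With pᵉ = 40, SRAS is y = 2356 + 3p.
Short run: 4355 − 6p = 2356 + 3p gives 1999 = 9p, so p = 222.11 and y = 4355 − 6p = 3022.33.
y = 3022.33 is above potential 2476; expectations adjust and SRAS shifts left until y = 2476.
Long run: on the new AD curve, 2476 = 4355 − 6p gives p = 313.17.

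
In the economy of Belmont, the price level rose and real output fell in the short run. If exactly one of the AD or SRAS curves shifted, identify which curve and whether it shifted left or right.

P rose and Y fell. An AD shift moves P and Y in the same direction; an SRAS shift moves them in opposite directions.
Here P and Y moved in opposite directions, so the SRAS curve shifted.
Since Y fell, SRAS shifted left.

SRAS shifted left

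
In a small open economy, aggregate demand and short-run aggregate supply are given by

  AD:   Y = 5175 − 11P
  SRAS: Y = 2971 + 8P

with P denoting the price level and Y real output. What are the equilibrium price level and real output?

Set AD = SRAS: 5175 − 11P = 2971 + 8P, so 2204 = 19P and P = 116.
Then Y = 5175 − 11·116 = 3899.

P = 116, Y = 3899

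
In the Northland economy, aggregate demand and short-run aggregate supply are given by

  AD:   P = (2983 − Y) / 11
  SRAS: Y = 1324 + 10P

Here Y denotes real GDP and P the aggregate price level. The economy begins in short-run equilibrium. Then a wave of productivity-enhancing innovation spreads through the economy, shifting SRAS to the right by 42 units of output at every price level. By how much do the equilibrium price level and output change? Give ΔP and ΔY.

ΔP = -2, ΔY = +22

This is a positive supply shock: SRAS shifts right.
New SRAS: Y = 1366 + 10P.
Set AD = SRAS: 2983 − 11P = 1366 + 10P, so 1617 = 21P and P = 77.
Y = 2983 − 11·77 = 2136.
Initially P = 79, Y = 2114, so ΔP = -2 and ΔY = +22.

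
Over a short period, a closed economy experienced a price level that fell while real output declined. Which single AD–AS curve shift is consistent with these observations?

AD shifted left

P fell and Y fell. An AD shift moves P and Y in the same direction; an SRAS shift moves them in opposite directions.
Here P and Y moved in the same direction, so the AD curve shifted.
Since Y fell, AD shifted left.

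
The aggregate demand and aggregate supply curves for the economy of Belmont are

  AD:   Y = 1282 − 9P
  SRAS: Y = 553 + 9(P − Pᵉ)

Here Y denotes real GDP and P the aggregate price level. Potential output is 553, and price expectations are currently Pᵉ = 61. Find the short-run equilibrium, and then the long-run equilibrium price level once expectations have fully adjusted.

Short run: P = 71, Y = 643. Long run: P = 81.

Short run: with Pᵉ = 61, SRAS is Y = 4 + 9P. Setting AD = SRAS gives 1278 = 18P, so P = 71 and Y = 1282 − 9·71 = 643.
Output 643 is above potential 553, so over time expected prices rise and SRAS shifts left until Y returns to 553.
Long run: Y = 553 on the AD curve gives 553 = 1282 − 9P, so P = 81.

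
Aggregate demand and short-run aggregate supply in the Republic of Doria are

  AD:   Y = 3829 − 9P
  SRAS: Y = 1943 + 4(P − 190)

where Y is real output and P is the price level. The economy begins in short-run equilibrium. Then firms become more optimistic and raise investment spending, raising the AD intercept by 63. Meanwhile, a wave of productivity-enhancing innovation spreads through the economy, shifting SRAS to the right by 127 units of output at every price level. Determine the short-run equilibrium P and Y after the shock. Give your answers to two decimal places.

After both shocks: AD is Y = 3892 − 9P and SRAS is Y = 1310 + 4P.
Setting them equal: 2582 = 13P, so P = 198.62.
Substituting into AD, Y = 2104.46.

P = 198.62, Y = 2104.46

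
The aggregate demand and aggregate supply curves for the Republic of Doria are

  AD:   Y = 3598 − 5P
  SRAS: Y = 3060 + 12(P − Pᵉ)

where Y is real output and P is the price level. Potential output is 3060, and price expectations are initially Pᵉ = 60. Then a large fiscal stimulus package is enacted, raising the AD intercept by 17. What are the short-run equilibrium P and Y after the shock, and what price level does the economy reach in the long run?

Short run: P = 75, Y = 3240. Long run: P = 111.

AD shifts right: new AD is Y = 3615 − 5P. With Pᵉ = 60, SRAS is Y = 2340 + 12P.
Short run: 3615 − 5P = 2340 + 12P gives 1275 = 17P, so P = 75 and Y = 3615 − 5·75 = 3240.
Y = 3240 is above potential 3060; expectations adjust and SRAS shifts left until Y = 3060.
Long run: on the new AD curve, 3060 = 3615 − 5P gives P = 111.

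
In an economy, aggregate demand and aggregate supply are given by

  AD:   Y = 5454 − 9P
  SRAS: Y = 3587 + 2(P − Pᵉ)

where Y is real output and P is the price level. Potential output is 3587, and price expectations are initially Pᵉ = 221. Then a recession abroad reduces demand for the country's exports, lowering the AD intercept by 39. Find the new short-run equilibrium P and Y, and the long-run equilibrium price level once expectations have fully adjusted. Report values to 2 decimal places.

AD shifts left: new AD is Y = 5415 − 9P. With Pᵉ = 221, SRAS is Y = 3145 + 2P.
Short run: 5415 − 9P = 3145 + 2P gives 2270 = 11P, so P = 206.36 and Y = 5415 − 9P = 3557.73.
Y = 3557.73 is below potential 3587; expectations adjust and SRAS shifts right until Y = 3587.
Long run: on the new AD curve, 3587 = 5415 − 9P gives P = 203.11.

Short run: P = 206.36, Y = 3557.73. Long run: P = 203.11.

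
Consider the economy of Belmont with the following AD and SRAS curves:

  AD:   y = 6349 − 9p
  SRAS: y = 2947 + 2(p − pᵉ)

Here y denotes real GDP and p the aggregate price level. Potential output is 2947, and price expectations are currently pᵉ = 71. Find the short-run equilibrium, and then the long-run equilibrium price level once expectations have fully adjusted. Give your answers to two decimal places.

Short run: p = 322.18, y = 3449.36. Long run: p = 378.00.

Short run: with pᵉ = 71, SRAS is y = 2805 + 2p. Setting AD = SRAS gives 3544 = 11p, so p = 322.18 and y = 6349 − 9p = 3449.36.
Output 3449.36 is above potential 2947, so over time expected prices rise and SRAS shifts left until y returns to 2947.
Long run: y = 2947 on the AD curve gives 2947 = 6349 − 9p, so p = 378.00.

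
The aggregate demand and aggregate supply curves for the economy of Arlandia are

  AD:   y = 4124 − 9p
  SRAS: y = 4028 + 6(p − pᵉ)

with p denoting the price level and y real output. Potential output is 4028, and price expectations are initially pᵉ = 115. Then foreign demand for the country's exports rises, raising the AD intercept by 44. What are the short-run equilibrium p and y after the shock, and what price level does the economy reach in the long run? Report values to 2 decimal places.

AD shifts right: new AD is y = 4168 − 9p. With pᵉ = 115, SRAS is y = 3338 + 6p.
Short run: 4168 − 9p = 3338 + 6p gives 830 = 15p, so p = 55.33 and y = 4168 − 9p = 3670.00.
y = 3670.00 is below potential 4028; expectations adjust and SRAS shifts right until y = 4028.
Long run: on the new AD curve, 4028 = 4168 − 9p gives p = 15.56.

Short run: p = 55.33, y = 3670.00. Long run: p = 15.56.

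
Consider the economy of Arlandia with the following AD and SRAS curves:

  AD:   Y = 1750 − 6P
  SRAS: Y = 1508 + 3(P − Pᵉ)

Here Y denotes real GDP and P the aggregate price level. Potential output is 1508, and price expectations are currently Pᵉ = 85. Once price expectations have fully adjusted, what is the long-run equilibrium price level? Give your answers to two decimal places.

Short run: with Pᵉ = 85, SRAS is Y = 1253 + 3P. Setting AD = SRAS gives 497 = 9P, so P = 55.22 and Y = 1750 − 6P = 1418.67.
Output 1418.67 is below potential 1508, so over time expected prices fall and SRAS shifts right until Y returns to 1508.
Long run: Y = 1508 on the AD curve gives 1508 = 1750 − 6P, so P = 40.33.

Long-run P = 40.33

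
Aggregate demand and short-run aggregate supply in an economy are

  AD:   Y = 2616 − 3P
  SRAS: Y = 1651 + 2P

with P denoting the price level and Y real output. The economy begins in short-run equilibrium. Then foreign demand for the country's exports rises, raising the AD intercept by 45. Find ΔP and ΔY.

ΔP = +9, ΔY = +18

This is a positive demand shock: AD shifts right.
New AD: Y = 2661 − 3P.
Set AD = SRAS: 2661 − 3P = 1651 + 2P, so 1010 = 5P and P = 202.
Y = 2661 − 3·202 = 2055.
Initially P = 193, Y = 2037, so ΔP = +9 and ΔY = +18.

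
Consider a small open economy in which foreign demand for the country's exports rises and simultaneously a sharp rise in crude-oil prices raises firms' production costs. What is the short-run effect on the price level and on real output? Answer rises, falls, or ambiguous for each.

The first event is a positive demand shock: AD shifts right, which by itself pushes P up and Y up.
The second is an adverse supply shock: SRAS shifts left, which by itself pushes P up and Y down.
Both shocks push P up, so P rises. The two shocks push Y in opposite directions, so the effect on Y is ambiguous.

Price level: rises; output: ambiguous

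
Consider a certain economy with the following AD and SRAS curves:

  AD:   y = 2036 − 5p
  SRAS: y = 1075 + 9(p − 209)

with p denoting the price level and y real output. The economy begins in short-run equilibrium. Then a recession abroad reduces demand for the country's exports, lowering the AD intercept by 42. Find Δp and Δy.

This is a negative demand shock: AD shifts left.
New AD: y = 1994 − 5p.
SRAS can be written y = 9p − 806.
Set AD = SRAS: 1994 − 5p = 9p − 806, so 2800 = 14p and p = 200.
y = 1994 − 5·200 = 994.
Initially p = 203, y = 1021, so Δp = -3 and Δy = -27.

Δp = -3, Δy = -27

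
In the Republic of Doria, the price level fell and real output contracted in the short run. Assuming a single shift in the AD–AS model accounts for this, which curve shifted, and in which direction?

AD shifted left

P fell and Y fell. An AD shift moves P and Y in the same direction; an SRAS shift moves them in opposite directions.
Here P and Y moved in the same direction, so the AD curve shifted.
Since Y fell, AD shifted left.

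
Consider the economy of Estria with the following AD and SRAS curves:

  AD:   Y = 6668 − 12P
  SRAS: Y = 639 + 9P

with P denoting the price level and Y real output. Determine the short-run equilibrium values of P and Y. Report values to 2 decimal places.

P = 287.10, Y = 3222.86

Set AD = SRAS: 6668 − 12P = 639 + 9P, so 6029 = 21P and P = 287.10.
Substituting into AD, Y = 6668 − 12P = 3222.86.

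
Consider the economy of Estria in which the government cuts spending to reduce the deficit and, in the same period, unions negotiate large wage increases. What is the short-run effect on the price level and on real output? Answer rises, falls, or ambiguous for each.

The first event is a negative demand shock: AD shifts left, which by itself pushes P down and Y down.
The second is an adverse supply shock: SRAS shifts left, which by itself pushes P up and Y down.
The two shocks push P in opposite directions, so the effect on P is ambiguous. Both shocks push Y down, so Y falls.

Price level: ambiguous; output: falls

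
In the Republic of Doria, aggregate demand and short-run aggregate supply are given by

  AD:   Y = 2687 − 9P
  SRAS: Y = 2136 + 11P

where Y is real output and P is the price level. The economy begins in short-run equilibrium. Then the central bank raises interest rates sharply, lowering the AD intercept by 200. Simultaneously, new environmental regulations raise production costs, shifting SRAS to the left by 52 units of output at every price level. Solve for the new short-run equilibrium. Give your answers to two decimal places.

P = 20.15, Y = 2305.65

After both shocks: AD is Y = 2487 − 9P and SRAS is Y = 2084 + 11P.
Setting them equal: 403 = 20P, so P = 20.15.
Substituting into AD, Y = 2305.65.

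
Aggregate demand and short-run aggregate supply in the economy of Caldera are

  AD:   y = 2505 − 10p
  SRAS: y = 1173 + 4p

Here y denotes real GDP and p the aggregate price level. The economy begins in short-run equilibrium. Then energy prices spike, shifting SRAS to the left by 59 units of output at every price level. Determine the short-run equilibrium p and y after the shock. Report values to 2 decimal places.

p = 99.36, y = 1511.43

This is a negative supply shock: SRAS shifts left.
New SRAS: y = 1114 + 4p.
Set AD = SRAS: 2505 − 10p = 1114 + 4p, so 1391 = 14p and p = 99.36.
Substituting into AD, y = 1511.43.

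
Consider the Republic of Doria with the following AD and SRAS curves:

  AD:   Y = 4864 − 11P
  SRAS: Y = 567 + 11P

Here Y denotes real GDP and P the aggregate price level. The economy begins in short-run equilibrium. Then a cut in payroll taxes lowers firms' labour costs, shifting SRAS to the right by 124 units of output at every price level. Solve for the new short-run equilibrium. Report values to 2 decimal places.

P = 189.68, Y = 2777.50

This is a positive supply shock: SRAS shifts right.
New SRAS: Y = 691 + 11P.
Set AD = SRAS: 4864 − 11P = 691 + 11P, so 4173 = 22P and P = 189.68.
Substituting into AD, Y = 2777.50.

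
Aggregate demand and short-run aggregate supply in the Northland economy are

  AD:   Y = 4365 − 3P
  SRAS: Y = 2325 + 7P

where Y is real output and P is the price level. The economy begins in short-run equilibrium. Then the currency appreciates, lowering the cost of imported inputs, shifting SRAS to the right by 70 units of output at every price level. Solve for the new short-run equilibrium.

P = 197, Y = 3774

This is a positive supply shock: SRAS shifts right.
New SRAS: Y = 2395 + 7P.
Set AD = SRAS: 4365 − 3P = 2395 + 7P, so 1970 = 10P and P = 197.
Y = 4365 − 3·197 = 3774.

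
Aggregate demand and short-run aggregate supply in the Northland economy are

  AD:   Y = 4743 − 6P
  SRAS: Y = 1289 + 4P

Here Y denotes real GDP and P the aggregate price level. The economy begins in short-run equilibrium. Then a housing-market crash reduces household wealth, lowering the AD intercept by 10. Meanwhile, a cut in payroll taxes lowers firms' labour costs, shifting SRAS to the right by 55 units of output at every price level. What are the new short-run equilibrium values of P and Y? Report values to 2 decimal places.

After both shocks: AD is Y = 4733 − 6P and SRAS is Y = 1344 + 4P.
Setting them equal: 3389 = 10P, so P = 338.90.
Substituting into AD, Y = 2699.60.

P = 338.90, Y = 2699.60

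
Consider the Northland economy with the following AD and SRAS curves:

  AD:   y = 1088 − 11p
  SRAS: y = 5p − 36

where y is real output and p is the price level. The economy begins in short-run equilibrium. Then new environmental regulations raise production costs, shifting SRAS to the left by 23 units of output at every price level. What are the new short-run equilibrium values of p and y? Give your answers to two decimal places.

This is a negative supply shock: SRAS shifts left.
New SRAS: y = 5p − 59.
Set AD = SRAS: 1088 − 11p = 5p − 59, so 1147 = 16p and p = 71.69.
Substituting into AD, y = 299.44.

p = 71.69, y = 299.44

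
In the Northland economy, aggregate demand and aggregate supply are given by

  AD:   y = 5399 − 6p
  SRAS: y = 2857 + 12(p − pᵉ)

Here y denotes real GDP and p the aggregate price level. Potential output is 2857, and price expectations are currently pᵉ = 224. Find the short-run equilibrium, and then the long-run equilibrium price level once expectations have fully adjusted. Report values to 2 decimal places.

Short run: with pᵉ = 224, SRAS is y = 169 + 12p. Setting AD = SRAS gives 5230 = 18p, so p = 290.56 and y = 5399 − 6p = 3655.67.
Output 3655.67 is above potential 2857, so over time expected prices rise and SRAS shifts left until y returns to 2857.
Long run: y = 2857 on the AD curve gives 2857 = 5399 − 6p, so p = 423.67.

Short run: p = 290.56, y = 3655.67. Long run: p = 423.67.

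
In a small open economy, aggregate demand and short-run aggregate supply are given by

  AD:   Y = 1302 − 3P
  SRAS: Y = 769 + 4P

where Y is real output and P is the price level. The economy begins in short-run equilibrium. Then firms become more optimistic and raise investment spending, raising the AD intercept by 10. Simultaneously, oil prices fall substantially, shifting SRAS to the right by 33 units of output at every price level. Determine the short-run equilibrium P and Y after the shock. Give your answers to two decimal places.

P = 72.86, Y = 1093.43

After both shocks: AD is Y = 1312 − 3P and SRAS is Y = 802 + 4P.
Setting them equal: 510 = 7P, so P = 72.86.
Substituting into AD, Y = 1093.43.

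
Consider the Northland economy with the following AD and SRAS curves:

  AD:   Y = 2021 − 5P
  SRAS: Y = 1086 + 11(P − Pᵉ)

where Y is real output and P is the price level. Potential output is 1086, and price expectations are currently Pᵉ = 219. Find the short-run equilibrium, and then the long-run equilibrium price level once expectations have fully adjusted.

Short run: P = 209, Y = 976. Long run: P = 187.

Short run: with Pᵉ = 219, SRAS is Y = 11P − 1323. Setting AD = SRAS gives 3344 = 16P, so P = 209 and Y = 2021 − 5·209 = 976.
Output 976 is below potential 1086, so over time expected prices fall and SRAS shifts right until Y returns to 1086.
Long run: Y = 1086 on the AD curve gives 1086 = 2021 − 5P, so P = 187.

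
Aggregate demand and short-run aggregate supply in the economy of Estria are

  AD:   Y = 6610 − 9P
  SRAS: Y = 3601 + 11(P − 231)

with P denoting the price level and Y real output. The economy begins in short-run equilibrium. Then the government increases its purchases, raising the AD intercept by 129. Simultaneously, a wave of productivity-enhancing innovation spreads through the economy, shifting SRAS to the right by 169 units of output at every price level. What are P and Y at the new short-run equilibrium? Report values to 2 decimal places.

After both shocks: AD is Y = 6739 − 9P and SRAS is Y = 1229 + 11P.
Setting them equal: 5510 = 20P, so P = 275.50.
Substituting into AD, Y = 4259.50.

P = 275.50, Y = 4259.50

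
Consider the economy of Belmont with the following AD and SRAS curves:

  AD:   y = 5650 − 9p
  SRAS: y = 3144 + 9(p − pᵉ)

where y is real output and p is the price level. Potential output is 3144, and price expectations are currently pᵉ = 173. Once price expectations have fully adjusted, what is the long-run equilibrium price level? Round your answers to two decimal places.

Long-run p = 278.44

Short run: with pᵉ = 173, SRAS is y = 1587 + 9p. Setting AD = SRAS gives 4063 = 18p, so p = 225.72 and y = 5650 − 9p = 3618.50.
Output 3618.50 is above potential 3144, so over time expected prices rise and SRAS shifts left until y returns to 3144.
Long run: y = 3144 on the AD curve gives 3144 = 5650 − 9p, so p = 278.44.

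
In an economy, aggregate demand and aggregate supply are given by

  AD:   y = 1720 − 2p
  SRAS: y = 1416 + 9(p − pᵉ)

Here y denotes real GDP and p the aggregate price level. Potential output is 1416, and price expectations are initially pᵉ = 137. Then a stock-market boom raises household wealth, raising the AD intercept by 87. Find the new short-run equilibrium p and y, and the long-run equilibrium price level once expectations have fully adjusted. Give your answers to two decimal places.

AD shifts right: new AD is y = 1807 − 2p. With pᵉ = 137, SRAS is y = 183 + 9p.
Short run: 1807 − 2p = 183 + 9p gives 1624 = 11p, so p = 147.64 and y = 1807 − 2p = 1511.73.
y = 1511.73 is above potential 1416; expectations adjust and SRAS shifts left until y = 1416.
Long run: on the new AD curve, 1416 = 1807 − 2p gives p = 195.50.

Short run: p = 147.64, y = 1511.73. Long run: p = 195.50.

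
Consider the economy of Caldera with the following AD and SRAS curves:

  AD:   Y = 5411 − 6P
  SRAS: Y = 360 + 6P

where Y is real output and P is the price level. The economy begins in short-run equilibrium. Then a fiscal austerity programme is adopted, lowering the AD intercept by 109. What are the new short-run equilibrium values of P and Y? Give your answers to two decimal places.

P = 411.83, Y = 2831.00

This is a negative demand shock: AD shifts left.
New AD: Y = 5302 − 6P.
Set AD = SRAS: 5302 − 6P = 360 + 6P, so 4942 = 12P and P = 411.83.
Substituting into AD, Y = 2831.00.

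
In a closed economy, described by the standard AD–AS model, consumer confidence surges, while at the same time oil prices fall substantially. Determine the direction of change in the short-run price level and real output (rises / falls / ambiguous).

Price level: ambiguous; output: rises

The first event is a positive demand shock: AD shifts right, which by itself pushes P up and Y up.
The second is a favourable supply shock: SRAS shifts right, which by itself pushes P down and Y up.
The two shocks push P in opposite directions, so the effect on P is ambiguous. Both shocks push Y up, so Y rises.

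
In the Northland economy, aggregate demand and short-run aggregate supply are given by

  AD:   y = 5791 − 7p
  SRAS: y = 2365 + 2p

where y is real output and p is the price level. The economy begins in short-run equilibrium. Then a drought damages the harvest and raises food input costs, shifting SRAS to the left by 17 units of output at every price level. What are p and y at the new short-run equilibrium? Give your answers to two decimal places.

This is a negative supply shock: SRAS shifts left.
New SRAS: y = 2348 + 2p.
Set AD = SRAS: 5791 − 7p = 2348 + 2p, so 3443 = 9p and p = 382.56.
Substituting into AD, y = 3113.11.

p = 382.56, y = 3113.11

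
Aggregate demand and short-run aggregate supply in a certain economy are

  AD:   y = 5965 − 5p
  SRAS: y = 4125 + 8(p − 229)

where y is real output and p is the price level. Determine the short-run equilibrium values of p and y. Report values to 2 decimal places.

p = 282.46, y = 4552.69

Write SRAS as y = 4125 + 8p − 1832 = 2293 + 8p.
Set AD = SRAS: 5965 − 5p = 2293 + 8p, so 3672 = 13p and p = 282.46.
Substituting into AD, y = 5965 − 5p = 4552.69.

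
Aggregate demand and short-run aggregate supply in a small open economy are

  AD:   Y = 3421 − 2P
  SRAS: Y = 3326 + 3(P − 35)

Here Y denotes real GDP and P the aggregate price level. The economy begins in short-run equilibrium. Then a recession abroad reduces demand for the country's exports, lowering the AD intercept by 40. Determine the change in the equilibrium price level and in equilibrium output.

This is a negative demand shock: AD shifts left.
New AD: Y = 3381 − 2P.
SRAS can be written Y = 3221 + 3P.
Set AD = SRAS: 3381 − 2P = 3221 + 3P, so 160 = 5P and P = 32.
Y = 3381 − 2·32 = 3317.
Initially P = 40, Y = 3341, so ΔP = -8 and ΔY = -24.

ΔP = -8, ΔY = -24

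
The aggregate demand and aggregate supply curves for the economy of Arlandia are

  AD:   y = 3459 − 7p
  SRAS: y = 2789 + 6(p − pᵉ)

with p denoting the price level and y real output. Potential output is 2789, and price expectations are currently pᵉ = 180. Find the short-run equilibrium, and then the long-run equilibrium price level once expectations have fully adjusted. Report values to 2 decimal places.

Short run: p = 134.62, y = 2516.69. Long run: p = 95.71.

Short run: with pᵉ = 180, SRAS is y = 1709 + 6p. Setting AD = SRAS gives 1750 = 13p, so p = 134.62 and y = 3459 − 7p = 2516.69.
Output 2516.69 is below potential 2789, so over time expected prices fall and SRAS shifts right until y returns to 2789.
Long run: y = 2789 on the AD curve gives 2789 = 3459 − 7p, so p = 95.71.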